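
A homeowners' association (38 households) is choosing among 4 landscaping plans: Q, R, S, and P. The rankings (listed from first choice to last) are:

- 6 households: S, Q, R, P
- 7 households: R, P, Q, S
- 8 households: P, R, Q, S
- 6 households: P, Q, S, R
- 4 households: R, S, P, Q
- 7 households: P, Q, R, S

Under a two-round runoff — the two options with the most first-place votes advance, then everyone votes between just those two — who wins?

P

Round 1 first-place votes: Q 0, R 11, S 6, P 21.
P and R advance.
Runoff: P is preferred to R by 21 voters; R by 17.
P wins the runoff.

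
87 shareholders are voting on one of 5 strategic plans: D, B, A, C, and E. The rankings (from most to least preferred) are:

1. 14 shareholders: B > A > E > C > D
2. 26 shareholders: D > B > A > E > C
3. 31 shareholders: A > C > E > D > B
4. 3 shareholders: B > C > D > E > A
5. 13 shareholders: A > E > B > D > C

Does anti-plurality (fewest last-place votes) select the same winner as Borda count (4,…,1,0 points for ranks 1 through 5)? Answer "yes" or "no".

Anti-plurality — last-place votes: D 14, B 31, A 3, C 39, E 0. Winner: E.
Borda — scores: D 154, B 172, A 270, C 116, E 158. Winner: A.
The two methods disagree.

no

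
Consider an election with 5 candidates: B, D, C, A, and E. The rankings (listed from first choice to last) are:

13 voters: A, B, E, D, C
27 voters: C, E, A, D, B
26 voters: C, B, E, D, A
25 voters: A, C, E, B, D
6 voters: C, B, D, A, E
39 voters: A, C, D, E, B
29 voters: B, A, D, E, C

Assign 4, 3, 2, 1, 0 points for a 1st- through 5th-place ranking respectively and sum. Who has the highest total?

B: 13·3 + 27·0 + 26·3 + 25·1 + 6·3 + 39·0 + 29·4 = 276
D: 13·1 + 27·1 + 26·1 + 25·0 + 6·2 + 39·2 + 29·2 = 214
C: 13·0 + 27·4 + 26·4 + 25·3 + 6·4 + 39·3 + 29·0 = 428
A: 13·4 + 27·2 + 26·0 + 25·4 + 6·1 + 39·4 + 29·3 = 455
E: 13·2 + 27·3 + 26·2 + 25·2 + 6·0 + 39·1 + 29·1 = 277
A has the highest Borda score (455).

A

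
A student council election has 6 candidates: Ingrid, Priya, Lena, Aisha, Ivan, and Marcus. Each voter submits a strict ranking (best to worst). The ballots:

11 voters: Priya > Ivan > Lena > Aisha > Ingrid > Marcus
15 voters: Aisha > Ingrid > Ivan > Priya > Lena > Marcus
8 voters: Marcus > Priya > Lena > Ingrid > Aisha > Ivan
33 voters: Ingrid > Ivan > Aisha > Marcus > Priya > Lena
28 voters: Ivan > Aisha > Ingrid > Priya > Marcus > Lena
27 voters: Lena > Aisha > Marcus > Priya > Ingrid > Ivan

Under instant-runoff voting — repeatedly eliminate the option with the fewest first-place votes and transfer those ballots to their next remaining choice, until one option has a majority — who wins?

Round 1: Ingrid 33, Priya 11, Lena 27, Aisha 15, Ivan 28, Marcus 8. Eliminate Marcus.
Round 2: Ingrid 33, Priya 19, Lena 27, Aisha 15, Ivan 28. Eliminate Aisha.
Round 3: Ingrid 48, Priya 19, Lena 27, Ivan 28. Eliminate Priya.
Round 4: Ingrid 48, Lena 35, Ivan 39. Eliminate Lena.
Round 5: Ingrid 83, Ivan 39. Ingrid has a majority.

Ingrid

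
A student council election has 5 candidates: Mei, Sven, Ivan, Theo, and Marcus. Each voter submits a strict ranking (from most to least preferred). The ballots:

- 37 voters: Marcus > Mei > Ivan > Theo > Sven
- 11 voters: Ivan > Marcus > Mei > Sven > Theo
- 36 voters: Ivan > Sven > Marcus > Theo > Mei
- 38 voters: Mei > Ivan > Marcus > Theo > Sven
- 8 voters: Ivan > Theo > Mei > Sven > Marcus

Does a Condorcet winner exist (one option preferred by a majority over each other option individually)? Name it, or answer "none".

Checking pairwise contests:
Marcus beats Mei 84–46.
Mei beats Sven 94–36.
Mei beats Ivan 75–55.
Mei beats Theo 86–44.
Ivan beats Marcus 93–37.
Every option loses at least one head-to-head, so there is no Condorcet winner.

none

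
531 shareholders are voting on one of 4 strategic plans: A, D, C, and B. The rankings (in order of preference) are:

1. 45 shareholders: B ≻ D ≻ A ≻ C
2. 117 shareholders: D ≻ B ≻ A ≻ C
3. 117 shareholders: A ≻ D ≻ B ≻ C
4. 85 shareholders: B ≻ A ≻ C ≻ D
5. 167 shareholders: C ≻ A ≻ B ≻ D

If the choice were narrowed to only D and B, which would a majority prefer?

Voters preferring D to B: 234; preferring B to D: 297.
B wins the head-to-head.

B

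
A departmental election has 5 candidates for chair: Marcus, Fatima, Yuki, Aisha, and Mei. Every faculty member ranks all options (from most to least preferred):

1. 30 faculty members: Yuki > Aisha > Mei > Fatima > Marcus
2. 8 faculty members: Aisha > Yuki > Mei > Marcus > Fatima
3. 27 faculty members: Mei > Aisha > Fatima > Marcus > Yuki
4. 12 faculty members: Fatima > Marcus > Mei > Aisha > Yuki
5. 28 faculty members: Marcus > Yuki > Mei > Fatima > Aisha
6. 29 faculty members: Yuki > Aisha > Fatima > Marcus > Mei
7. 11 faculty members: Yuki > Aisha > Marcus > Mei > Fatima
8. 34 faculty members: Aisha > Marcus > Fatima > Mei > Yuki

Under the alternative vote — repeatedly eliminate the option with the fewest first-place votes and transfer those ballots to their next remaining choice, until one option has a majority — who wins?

Yuki

Round 1: Marcus 28, Fatima 12, Yuki 70, Aisha 42, Mei 27. Eliminate Fatima.
Round 2: Marcus 40, Yuki 70, Aisha 42, Mei 27. Eliminate Mei.
Round 3: Marcus 40, Yuki 70, Aisha 69. Eliminate Marcus.
Round 4: Yuki 98, Aisha 81. Yuki has a majority.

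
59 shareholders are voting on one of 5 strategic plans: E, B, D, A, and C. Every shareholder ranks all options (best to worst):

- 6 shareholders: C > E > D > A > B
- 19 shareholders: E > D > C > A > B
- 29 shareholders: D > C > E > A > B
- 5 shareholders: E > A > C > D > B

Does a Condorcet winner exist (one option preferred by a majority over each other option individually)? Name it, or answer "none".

Checking pairwise contests:
C beats E 35–24.
E beats B 59–0.
E beats D 30–29.
E beats A 59–0.
D beats C 48–11.
Every option loses at least one head-to-head, so there is no Condorcet winner.

none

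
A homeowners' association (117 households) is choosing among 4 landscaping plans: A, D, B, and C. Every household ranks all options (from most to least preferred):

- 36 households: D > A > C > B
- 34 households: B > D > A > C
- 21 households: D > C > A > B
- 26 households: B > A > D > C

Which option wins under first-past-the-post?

First-place votes: A 0, D 57, B 60, C 0.
B has the most first-place votes.

B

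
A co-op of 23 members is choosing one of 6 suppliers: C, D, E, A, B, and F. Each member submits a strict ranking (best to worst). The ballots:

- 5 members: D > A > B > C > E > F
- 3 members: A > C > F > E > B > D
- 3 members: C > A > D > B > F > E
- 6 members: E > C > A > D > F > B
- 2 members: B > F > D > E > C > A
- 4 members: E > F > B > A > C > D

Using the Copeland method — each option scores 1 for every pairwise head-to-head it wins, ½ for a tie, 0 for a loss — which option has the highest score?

E

C: beats D, B, and F; loses to E and A → score 3.
D: beats B and F; loses to C, E, and A → score 2.
E: beats C, D, A, B, and F → score 5.
A: beats C, D, B, and F; loses to E → score 4.
B: loses to C, D, E, A, and F → score 0.
F: beats B; loses to C, D, E, and A → score 1.
E has the best pairwise record.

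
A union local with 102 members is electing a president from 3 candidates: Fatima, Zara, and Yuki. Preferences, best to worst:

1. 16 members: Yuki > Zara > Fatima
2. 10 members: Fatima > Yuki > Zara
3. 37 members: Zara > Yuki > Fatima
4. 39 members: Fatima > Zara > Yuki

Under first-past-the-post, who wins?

Fatima

First-place votes: Fatima 49, Zara 37, Yuki 16.
Fatima has the most first-place votes.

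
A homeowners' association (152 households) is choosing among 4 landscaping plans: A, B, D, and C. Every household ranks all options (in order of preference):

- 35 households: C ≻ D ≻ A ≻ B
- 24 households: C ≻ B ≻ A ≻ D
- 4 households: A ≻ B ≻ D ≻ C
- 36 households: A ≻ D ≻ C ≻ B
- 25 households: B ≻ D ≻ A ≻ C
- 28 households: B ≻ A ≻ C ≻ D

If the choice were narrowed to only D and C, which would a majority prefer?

Voters preferring D to C: 65; preferring C to D: 87.
C wins the head-to-head.

C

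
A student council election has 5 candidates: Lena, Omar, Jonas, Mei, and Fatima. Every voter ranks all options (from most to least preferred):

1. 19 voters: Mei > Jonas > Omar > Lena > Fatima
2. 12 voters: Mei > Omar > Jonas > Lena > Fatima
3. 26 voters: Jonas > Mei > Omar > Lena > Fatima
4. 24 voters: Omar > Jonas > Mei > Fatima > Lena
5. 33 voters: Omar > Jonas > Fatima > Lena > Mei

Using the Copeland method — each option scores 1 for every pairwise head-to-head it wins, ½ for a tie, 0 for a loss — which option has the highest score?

Omar

Lena: ties Fatima; loses to Omar, Jonas, and Mei → score 0.5.
Omar: beats Lena, Jonas, and Fatima; ties Mei → score 3.5.
Jonas: beats Lena, Mei, and Fatima; loses to Omar → score 3.
Mei: beats Lena and Fatima; ties Omar; loses to Jonas → score 2.5.
Fatima: ties Lena; loses to Omar, Jonas, and Mei → score 0.5.
Omar has the best pairwise record.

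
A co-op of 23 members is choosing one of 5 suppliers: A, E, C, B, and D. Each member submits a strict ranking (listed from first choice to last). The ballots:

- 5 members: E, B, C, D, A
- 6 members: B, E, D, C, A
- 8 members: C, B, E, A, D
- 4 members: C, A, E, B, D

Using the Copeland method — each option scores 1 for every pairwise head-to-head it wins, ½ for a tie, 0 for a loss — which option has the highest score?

C

A: beats D; loses to E, C, and B → score 1.
E: beats A and D; loses to C and B → score 2.
C: beats A, E, B, and D → score 4.
B: beats A, E, and D; loses to C → score 3.
D: loses to A, E, C, and B → score 0.
C has the best pairwise record.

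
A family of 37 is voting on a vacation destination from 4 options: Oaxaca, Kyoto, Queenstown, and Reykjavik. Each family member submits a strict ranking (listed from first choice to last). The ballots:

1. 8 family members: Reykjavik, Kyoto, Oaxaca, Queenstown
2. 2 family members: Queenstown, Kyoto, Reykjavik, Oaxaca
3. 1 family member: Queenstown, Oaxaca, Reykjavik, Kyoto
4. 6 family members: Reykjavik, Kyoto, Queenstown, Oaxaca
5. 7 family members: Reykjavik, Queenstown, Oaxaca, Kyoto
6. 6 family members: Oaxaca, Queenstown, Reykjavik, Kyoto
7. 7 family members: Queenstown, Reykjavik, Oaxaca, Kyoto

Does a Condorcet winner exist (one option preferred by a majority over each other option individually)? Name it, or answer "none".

Reykjavik

Reykjavik vs Oaxaca: 30–7 for Reykjavik.
Reykjavik vs Kyoto: 35–2 for Reykjavik.
Reykjavik vs Queenstown: 21–16 for Reykjavik.
Reykjavik beats every other option head-to-head.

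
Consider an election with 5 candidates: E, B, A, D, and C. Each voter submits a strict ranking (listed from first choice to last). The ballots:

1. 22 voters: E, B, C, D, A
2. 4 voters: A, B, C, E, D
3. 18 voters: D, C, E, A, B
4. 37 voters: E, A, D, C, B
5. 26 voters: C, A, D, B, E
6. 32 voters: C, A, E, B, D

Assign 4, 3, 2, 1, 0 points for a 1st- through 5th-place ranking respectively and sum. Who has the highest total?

E: 22·4 + 4·1 + 18·2 + 37·4 + 26·0 + 32·2 = 340
B: 22·3 + 4·3 + 18·0 + 37·0 + 26·1 + 32·1 = 136
A: 22·0 + 4·4 + 18·1 + 37·3 + 26·3 + 32·3 = 319
D: 22·1 + 4·0 + 18·4 + 37·2 + 26·2 + 32·0 = 220
C: 22·2 + 4·2 + 18·3 + 37·1 + 26·4 + 32·4 = 375
C has the highest Borda score (375).

C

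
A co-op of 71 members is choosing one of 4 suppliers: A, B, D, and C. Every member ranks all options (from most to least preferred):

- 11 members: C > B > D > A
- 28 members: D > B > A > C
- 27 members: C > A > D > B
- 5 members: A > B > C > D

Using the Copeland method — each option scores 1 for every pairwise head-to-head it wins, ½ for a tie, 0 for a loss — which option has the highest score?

A: loses to B, D, and C → score 0.
B: beats A; loses to D and C → score 1.
D: beats A and B; loses to C → score 2.
C: beats A, B, and D → score 3.
C has the best pairwise record.

C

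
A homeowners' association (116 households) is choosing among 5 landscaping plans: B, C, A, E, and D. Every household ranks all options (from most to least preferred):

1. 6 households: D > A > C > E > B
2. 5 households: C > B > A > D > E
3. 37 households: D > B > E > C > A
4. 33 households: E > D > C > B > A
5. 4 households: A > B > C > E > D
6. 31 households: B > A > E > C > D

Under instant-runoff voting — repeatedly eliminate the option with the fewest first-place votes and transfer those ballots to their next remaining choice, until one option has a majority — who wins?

D

Round 1: B 31, C 5, A 4, E 33, D 43. Eliminate A.
Round 2: B 35, C 5, E 33, D 43. Eliminate C.
Round 3: B 40, E 33, D 43. Eliminate E.
Round 4: B 40, D 76. D has a majority.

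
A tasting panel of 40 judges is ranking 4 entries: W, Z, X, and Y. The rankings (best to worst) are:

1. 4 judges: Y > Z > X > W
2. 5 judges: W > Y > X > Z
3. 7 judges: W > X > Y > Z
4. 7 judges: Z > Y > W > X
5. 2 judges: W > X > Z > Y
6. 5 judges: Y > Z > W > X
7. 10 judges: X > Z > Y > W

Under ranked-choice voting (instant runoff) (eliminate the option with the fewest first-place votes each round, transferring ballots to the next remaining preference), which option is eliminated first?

Round 1: W 14, Z 7, X 10, Y 9. Eliminate Z.

Z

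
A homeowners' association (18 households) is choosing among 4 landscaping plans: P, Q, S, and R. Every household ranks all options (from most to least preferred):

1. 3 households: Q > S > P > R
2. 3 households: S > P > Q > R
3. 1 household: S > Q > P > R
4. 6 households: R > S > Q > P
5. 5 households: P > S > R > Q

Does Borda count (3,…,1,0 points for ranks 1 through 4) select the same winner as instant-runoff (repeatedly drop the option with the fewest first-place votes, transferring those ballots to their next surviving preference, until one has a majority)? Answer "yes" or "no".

yes

Borda — scores: P 25, Q 20, S 40, R 23. Winner: S.
Instant-runoff — R1 P 5, Q 3, S 4, R 6 (Q out); R2 P 5, S 7, R 6 (P out); R3 S 12, R 6 (S winner). Winner: S.
The two methods agree.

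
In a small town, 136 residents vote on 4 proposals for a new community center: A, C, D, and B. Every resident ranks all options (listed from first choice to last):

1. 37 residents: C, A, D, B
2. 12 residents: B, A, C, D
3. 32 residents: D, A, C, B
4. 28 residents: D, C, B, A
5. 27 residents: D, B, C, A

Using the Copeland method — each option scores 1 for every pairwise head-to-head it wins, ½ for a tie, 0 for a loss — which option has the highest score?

D

A: beats B; loses to C and D → score 1.
C: beats A and B; loses to D → score 2.
D: beats A, C, and B → score 3.
B: loses to A, C, and D → score 0.
D has the best pairwise record.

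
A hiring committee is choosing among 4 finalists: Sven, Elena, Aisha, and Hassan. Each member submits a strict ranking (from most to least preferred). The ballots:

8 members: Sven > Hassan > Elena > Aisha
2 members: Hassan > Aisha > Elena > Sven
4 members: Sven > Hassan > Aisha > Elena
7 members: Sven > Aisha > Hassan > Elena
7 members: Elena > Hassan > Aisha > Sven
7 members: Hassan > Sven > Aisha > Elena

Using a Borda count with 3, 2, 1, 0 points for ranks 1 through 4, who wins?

Sven: 8·3 + 2·0 + 4·3 + 7·3 + 7·0 + 7·2 = 71
Elena: 8·1 + 2·1 + 4·0 + 7·0 + 7·3 + 7·0 = 31
Aisha: 8·0 + 2·2 + 4·1 + 7·2 + 7·1 + 7·1 = 36
Hassan: 8·2 + 2·3 + 4·2 + 7·1 + 7·2 + 7·3 = 72
Hassan has the highest Borda score (72).

Hassan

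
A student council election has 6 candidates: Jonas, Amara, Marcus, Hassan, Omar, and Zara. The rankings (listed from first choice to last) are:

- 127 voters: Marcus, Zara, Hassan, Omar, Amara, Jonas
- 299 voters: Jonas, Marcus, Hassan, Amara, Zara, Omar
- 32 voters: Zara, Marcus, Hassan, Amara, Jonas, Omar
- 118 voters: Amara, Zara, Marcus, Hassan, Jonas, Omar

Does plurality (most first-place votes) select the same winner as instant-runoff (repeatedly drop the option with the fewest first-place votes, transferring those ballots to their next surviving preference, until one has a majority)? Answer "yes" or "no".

yes

Plurality — first-place votes: Jonas 299, Amara 118, Marcus 127, Hassan 0, Omar 0, Zara 32. Winner: Jonas.
Instant-runoff — R1 Jonas 299, Amara 118, Marcus 127, Hassan 0, Omar 0, Zara 32 (Jonas winner). Winner: Jonas.
The two methods agree.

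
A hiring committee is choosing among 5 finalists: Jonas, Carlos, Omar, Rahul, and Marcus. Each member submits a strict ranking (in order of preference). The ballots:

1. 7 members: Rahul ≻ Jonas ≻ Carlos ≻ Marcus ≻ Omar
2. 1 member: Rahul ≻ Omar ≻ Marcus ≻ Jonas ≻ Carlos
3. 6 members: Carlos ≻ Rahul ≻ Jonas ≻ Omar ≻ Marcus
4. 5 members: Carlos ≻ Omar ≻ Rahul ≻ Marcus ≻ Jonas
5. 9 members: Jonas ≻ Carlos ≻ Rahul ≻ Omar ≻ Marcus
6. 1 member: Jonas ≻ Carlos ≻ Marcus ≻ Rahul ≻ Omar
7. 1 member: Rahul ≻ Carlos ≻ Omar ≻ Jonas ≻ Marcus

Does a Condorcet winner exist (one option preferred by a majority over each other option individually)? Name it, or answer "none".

none

Checking pairwise contests:
Rahul beats Jonas 20–10.
Jonas beats Carlos 18–12.
Jonas beats Omar 23–7.
Carlos beats Rahul 21–9.
Jonas beats Marcus 24–6.
Every option loses at least one head-to-head, so there is no Condorcet winner.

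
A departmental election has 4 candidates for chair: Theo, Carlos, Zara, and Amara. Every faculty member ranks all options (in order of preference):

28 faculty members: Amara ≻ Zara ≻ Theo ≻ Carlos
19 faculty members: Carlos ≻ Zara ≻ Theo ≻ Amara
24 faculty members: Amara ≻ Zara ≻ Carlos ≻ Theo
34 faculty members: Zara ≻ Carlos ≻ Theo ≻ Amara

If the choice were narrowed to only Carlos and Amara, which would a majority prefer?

Voters preferring Carlos to Amara: 53; preferring Amara to Carlos: 52.
Carlos wins the head-to-head.

Carlos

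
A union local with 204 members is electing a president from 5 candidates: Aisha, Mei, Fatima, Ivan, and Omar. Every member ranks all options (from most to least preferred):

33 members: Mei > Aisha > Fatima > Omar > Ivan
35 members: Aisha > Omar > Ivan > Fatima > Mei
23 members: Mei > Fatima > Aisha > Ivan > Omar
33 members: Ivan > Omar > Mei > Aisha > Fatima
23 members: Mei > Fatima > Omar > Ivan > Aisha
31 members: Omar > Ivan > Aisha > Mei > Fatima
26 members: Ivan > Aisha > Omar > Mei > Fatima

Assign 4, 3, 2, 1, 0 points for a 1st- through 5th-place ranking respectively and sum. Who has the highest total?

Omar

Aisha: 33·3 + 35·4 + 23·2 + 33·1 + 23·0 + 31·2 + 26·3 = 458
Mei: 33·4 + 35·0 + 23·4 + 33·2 + 23·4 + 31·1 + 26·1 = 439
Fatima: 33·2 + 35·1 + 23·3 + 33·0 + 23·3 + 31·0 + 26·0 = 239
Ivan: 33·0 + 35·2 + 23·1 + 33·4 + 23·1 + 31·3 + 26·4 = 445
Omar: 33·1 + 35·3 + 23·0 + 33·3 + 23·2 + 31·4 + 26·2 = 459
Omar has the highest Borda score (459).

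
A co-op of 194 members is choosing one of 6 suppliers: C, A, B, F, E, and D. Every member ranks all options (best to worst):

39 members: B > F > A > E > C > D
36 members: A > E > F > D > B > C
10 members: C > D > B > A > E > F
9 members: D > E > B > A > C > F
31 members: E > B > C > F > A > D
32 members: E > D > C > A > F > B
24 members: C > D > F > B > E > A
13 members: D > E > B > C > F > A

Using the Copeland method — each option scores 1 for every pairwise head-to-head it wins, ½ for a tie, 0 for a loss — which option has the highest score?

C: beats A, F, and D; loses to B and E → score 3.
A: beats D; loses to C, B, F, and E → score 1.
B: beats C, A, and F; loses to E and D → score 3.
F: beats A and D; loses to C, B, and E → score 2.
E: beats C, A, B, F, and D → score 5.
D: beats B; loses to C, A, F, and E → score 1.
E has the best pairwise record.

E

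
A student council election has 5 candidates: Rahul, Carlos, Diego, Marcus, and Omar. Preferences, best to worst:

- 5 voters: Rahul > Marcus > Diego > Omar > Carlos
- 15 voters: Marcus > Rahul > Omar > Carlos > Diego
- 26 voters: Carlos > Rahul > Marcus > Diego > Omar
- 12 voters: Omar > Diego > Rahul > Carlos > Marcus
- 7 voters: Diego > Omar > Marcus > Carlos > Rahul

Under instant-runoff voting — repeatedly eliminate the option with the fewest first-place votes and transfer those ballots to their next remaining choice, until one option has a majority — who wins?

Round 1: Rahul 5, Carlos 26, Diego 7, Marcus 15, Omar 12. Eliminate Rahul.
Round 2: Carlos 26, Diego 7, Marcus 20, Omar 12. Eliminate Diego.
Round 3: Carlos 26, Marcus 20, Omar 19. Eliminate Omar.
Round 4: Carlos 38, Marcus 27. Carlos has a majority.

Carlos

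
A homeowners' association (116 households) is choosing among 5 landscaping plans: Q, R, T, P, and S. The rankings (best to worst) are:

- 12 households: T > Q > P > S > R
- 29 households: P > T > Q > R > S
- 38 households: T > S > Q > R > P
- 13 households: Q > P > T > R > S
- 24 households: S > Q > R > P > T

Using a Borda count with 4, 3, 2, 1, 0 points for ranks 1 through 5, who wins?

T

Q: 12·3 + 29·2 + 38·2 + 13·4 + 24·3 = 294
R: 12·0 + 29·1 + 38·1 + 13·1 + 24·2 = 128
T: 12·4 + 29·3 + 38·4 + 13·2 + 24·0 = 313
P: 12·2 + 29·4 + 38·0 + 13·3 + 24·1 = 203
S: 12·1 + 29·0 + 38·3 + 13·0 + 24·4 = 222
T has the highest Borda score (313).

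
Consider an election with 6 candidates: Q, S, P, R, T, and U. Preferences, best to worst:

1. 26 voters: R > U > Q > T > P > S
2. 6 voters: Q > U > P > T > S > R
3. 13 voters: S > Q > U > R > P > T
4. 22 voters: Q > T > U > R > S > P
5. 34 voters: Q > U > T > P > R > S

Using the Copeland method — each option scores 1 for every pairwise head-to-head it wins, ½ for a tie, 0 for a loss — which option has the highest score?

Q

Q: beats S, P, R, T, and U → score 5.
S: loses to Q, P, R, T, and U → score 0.
P: beats S; loses to Q, R, T, and U → score 1.
R: beats S and P; loses to Q, T, and U → score 2.
T: beats S, P, and R; loses to Q and U → score 3.
U: beats S, P, R, and T; loses to Q → score 4.
Q has the best pairwise record.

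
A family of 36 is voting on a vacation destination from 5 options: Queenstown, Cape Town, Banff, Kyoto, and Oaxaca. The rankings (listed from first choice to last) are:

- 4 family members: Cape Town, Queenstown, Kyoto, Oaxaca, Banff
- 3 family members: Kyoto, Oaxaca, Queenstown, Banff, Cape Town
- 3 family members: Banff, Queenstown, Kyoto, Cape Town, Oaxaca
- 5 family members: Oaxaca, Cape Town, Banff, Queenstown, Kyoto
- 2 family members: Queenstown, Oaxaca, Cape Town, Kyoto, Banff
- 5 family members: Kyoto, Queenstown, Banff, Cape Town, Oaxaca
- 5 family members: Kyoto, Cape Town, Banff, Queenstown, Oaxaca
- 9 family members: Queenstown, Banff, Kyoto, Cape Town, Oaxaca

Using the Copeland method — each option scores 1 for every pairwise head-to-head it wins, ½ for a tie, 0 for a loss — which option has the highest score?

Queenstown

Queenstown: beats Cape Town, Banff, Kyoto, and Oaxaca → score 4.
Cape Town: beats Oaxaca; loses to Queenstown, Banff, and Kyoto → score 1.
Banff: beats Cape Town and Oaxaca; loses to Queenstown and Kyoto → score 2.
Kyoto: beats Cape Town, Banff, and Oaxaca; loses to Queenstown → score 3.
Oaxaca: loses to Queenstown, Cape Town, Banff, and Kyoto → score 0.
Queenstown has the best pairwise record.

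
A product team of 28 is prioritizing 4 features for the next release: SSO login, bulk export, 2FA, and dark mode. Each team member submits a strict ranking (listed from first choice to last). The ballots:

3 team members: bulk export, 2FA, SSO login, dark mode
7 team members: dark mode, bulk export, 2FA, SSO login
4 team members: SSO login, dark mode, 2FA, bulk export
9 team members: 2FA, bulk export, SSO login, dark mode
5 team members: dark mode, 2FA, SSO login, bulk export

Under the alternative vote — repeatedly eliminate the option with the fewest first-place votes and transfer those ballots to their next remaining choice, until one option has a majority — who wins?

dark mode

Round 1: SSO login 4, bulk export 3, 2FA 9, dark mode 12. Eliminate bulk export.
Round 2: SSO login 4, 2FA 12, dark mode 12. Eliminate SSO login.
Round 3: 2FA 12, dark mode 16. Dark mode has a majority.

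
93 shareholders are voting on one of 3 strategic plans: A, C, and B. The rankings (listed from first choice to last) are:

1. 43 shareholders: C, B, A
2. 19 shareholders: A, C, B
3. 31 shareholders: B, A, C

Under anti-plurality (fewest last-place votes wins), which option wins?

Last-place votes: A 43, C 31, B 19.
B is ranked last by the fewest voters, so B wins.

B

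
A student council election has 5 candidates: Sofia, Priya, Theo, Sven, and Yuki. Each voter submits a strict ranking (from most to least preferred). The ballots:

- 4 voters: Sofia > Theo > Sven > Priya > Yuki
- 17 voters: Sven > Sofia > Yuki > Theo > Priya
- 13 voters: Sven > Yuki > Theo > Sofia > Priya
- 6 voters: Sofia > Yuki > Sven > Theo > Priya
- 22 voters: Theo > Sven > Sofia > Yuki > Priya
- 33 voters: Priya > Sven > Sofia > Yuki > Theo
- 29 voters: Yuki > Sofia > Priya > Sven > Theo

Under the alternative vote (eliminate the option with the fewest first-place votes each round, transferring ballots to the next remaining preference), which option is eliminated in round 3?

Priya

Round 1: Sofia 10, Priya 33, Theo 22, Sven 30, Yuki 29. Eliminate Sofia.
Round 2: Priya 33, Theo 26, Sven 30, Yuki 35. Eliminate Theo.
Round 3: Priya 33, Sven 56, Yuki 35. Eliminate Priya.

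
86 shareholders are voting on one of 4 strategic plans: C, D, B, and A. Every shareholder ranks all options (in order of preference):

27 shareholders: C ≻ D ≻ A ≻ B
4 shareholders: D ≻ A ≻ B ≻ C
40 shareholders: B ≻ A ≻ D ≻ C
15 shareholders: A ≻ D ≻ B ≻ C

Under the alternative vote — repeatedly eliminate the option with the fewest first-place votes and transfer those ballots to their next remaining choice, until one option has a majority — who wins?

Round 1: C 27, D 4, B 40, A 15. Eliminate D.
Round 2: C 27, B 40, A 19. Eliminate A.
Round 3: C 27, B 59. B has a majority.

B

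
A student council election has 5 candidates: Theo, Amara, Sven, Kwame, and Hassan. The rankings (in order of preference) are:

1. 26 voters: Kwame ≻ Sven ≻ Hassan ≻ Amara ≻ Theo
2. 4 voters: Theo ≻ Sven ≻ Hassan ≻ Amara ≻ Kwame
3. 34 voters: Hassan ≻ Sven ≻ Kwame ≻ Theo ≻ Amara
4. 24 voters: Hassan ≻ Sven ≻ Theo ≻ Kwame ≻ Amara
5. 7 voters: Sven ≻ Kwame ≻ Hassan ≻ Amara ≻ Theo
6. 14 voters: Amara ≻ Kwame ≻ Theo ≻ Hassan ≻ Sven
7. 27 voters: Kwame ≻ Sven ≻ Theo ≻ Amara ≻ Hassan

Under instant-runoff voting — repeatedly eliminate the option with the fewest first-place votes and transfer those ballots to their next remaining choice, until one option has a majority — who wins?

Kwame

Round 1: Theo 4, Amara 14, Sven 7, Kwame 53, Hassan 58. Eliminate Theo.
Round 2: Amara 14, Sven 11, Kwame 53, Hassan 58. Eliminate Sven.
Round 3: Amara 14, Kwame 60, Hassan 62. Eliminate Amara.
Round 4: Kwame 74, Hassan 62. Kwame has a majority.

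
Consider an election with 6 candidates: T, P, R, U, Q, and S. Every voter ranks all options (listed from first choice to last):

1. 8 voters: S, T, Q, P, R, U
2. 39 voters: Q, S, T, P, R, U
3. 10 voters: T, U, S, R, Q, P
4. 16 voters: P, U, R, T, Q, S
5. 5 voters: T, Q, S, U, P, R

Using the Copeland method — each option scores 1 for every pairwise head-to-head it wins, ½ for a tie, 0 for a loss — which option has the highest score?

T: beats P, R, and U; ties Q; loses to S → score 3.5.
P: beats R and U; loses to T, Q, and S → score 2.
R: beats U; loses to T, P, Q, and S → score 1.
U: loses to T, P, R, Q, and S → score 0.
Q: beats P, R, U, and S; ties T → score 4.5.
S: beats T, P, R, and U; loses to Q → score 4.
Q has the best pairwise record.

Q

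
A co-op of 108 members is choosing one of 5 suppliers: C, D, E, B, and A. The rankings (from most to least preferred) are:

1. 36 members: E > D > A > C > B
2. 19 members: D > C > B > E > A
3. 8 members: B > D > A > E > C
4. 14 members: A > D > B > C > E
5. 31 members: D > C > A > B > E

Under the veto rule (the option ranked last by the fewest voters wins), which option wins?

Last-place votes: C 8, D 0, E 45, B 36, A 19.
D is ranked last by the fewest voters, so D wins.

D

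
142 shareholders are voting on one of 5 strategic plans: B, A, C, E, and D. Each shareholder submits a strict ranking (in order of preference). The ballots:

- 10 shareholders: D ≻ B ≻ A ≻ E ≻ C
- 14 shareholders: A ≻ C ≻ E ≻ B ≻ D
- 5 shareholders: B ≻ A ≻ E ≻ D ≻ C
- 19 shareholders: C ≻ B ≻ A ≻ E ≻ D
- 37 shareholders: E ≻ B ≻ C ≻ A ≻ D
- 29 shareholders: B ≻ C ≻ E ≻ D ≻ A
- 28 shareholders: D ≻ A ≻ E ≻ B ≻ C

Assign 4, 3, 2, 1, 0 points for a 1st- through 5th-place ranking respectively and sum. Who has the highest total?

B

B: 10·3 + 14·1 + 5·4 + 19·3 + 37·3 + 29·4 + 28·1 = 376
A: 10·2 + 14·4 + 5·3 + 19·2 + 37·1 + 29·0 + 28·3 = 250
C: 10·0 + 14·3 + 5·0 + 19·4 + 37·2 + 29·3 + 28·0 = 279
E: 10·1 + 14·2 + 5·2 + 19·1 + 37·4 + 29·2 + 28·2 = 329
D: 10·4 + 14·0 + 5·1 + 19·0 + 37·0 + 29·1 + 28·4 = 186
B has the highest Borda score (376).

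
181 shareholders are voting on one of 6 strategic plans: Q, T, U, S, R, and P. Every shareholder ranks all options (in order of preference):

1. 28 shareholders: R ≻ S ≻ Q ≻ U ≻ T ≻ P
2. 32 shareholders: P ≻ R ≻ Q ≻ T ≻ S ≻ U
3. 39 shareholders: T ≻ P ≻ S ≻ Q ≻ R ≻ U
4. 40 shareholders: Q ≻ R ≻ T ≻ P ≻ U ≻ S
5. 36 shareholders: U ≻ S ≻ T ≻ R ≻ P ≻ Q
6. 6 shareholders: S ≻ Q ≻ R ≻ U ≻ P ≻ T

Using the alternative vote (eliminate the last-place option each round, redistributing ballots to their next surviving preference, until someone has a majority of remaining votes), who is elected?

Q

Round 1: Q 40, T 39, U 36, S 6, R 28, P 32. Eliminate S.
Round 2: Q 46, T 39, U 36, R 28, P 32. Eliminate R.
Round 3: Q 74, T 39, U 36, P 32. Eliminate P.
Round 4: Q 106, T 39, U 36. Q has a majority.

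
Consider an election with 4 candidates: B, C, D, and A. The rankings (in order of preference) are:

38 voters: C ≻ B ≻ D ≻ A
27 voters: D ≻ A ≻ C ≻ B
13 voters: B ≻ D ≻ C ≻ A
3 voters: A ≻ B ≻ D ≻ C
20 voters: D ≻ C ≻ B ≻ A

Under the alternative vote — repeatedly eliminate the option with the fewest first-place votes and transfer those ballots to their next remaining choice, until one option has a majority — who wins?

D

Round 1: B 13, C 38, D 47, A 3. Eliminate A.
Round 2: B 16, C 38, D 47. Eliminate B.
Round 3: C 38, D 63. D has a majority.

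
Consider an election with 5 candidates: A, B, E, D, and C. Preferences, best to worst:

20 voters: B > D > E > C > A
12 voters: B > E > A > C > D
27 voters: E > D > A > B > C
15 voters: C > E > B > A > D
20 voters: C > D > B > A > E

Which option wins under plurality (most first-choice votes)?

First-place votes: A 0, B 32, E 27, D 0, C 35.
C has the most first-place votes.

C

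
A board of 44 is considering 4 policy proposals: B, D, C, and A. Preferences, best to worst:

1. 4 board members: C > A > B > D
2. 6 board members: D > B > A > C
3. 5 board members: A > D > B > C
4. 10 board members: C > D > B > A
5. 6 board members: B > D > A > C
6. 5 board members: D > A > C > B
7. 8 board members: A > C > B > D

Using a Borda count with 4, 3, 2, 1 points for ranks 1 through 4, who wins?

D

B: 4·2 + 6·3 + 5·2 + 10·2 + 6·4 + 5·1 + 8·2 = 101
D: 4·1 + 6·4 + 5·3 + 10·3 + 6·3 + 5·4 + 8·1 = 119
C: 4·4 + 6·1 + 5·1 + 10·4 + 6·1 + 5·2 + 8·3 = 107
A: 4·3 + 6·2 + 5·4 + 10·1 + 6·2 + 5·3 + 8·4 = 113
D has the highest Borda score (119).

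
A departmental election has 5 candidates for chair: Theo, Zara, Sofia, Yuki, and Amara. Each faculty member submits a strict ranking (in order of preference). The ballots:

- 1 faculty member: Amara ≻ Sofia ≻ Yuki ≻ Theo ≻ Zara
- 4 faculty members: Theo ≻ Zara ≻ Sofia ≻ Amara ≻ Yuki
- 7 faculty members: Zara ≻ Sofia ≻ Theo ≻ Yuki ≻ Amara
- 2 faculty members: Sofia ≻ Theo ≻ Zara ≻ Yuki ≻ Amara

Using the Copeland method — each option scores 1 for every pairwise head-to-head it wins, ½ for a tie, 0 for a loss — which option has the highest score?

Zara

Theo: beats Yuki and Amara; ties Zara; loses to Sofia → score 2.5.
Zara: beats Sofia, Yuki, and Amara; ties Theo → score 3.5.
Sofia: beats Theo, Yuki, and Amara; loses to Zara → score 3.
Yuki: beats Amara; loses to Theo, Zara, and Sofia → score 1.
Amara: loses to Theo, Zara, Sofia, and Yuki → score 0.
Zara has the best pairwise record.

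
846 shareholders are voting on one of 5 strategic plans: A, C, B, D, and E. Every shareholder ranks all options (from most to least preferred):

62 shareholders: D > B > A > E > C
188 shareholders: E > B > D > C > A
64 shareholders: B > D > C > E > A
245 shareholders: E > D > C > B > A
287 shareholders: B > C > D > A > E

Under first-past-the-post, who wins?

First-place votes: A 0, C 0, B 351, D 62, E 433.
E has the most first-place votes.

E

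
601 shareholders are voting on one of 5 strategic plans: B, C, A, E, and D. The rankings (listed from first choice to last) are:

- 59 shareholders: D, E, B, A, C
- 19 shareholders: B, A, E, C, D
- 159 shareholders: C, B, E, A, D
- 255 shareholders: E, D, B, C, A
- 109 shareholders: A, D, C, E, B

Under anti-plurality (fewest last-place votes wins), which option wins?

E

Last-place votes: B 109, C 59, A 255, E 0, D 178.
E is ranked last by the fewest voters, so E wins.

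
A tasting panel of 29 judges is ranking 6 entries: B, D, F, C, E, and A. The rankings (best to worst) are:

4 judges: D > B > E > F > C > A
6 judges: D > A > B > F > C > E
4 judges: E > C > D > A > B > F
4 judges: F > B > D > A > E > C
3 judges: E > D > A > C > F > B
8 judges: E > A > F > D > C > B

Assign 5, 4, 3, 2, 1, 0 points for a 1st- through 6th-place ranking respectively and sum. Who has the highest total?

D

B: 4·4 + 6·3 + 4·1 + 4·4 + 3·0 + 8·0 = 54
D: 4·5 + 6·5 + 4·3 + 4·3 + 3·4 + 8·2 = 102
F: 4·2 + 6·2 + 4·0 + 4·5 + 3·1 + 8·3 = 67
C: 4·1 + 6·1 + 4·4 + 4·0 + 3·2 + 8·1 = 40
E: 4·3 + 6·0 + 4·5 + 4·1 + 3·5 + 8·5 = 91
A: 4·0 + 6·4 + 4·2 + 4·2 + 3·3 + 8·4 = 81
D has the highest Borda score (102).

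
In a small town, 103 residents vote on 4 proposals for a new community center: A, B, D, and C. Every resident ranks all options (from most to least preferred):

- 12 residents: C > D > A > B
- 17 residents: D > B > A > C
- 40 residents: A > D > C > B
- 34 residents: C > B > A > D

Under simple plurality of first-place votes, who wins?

C

First-place votes: A 40, B 0, D 17, C 46.
C has the most first-place votes.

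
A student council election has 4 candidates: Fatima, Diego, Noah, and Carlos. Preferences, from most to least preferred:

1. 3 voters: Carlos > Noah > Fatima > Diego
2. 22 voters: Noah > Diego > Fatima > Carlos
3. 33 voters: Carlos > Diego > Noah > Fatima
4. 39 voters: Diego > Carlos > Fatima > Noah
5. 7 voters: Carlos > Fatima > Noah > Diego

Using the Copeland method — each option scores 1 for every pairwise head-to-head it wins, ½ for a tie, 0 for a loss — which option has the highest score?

Fatima: loses to Diego, Noah, and Carlos → score 0.
Diego: beats Fatima, Noah, and Carlos → score 3.
Noah: beats Fatima; loses to Diego and Carlos → score 1.
Carlos: beats Fatima and Noah; loses to Diego → score 2.
Diego has the best pairwise record.

Diego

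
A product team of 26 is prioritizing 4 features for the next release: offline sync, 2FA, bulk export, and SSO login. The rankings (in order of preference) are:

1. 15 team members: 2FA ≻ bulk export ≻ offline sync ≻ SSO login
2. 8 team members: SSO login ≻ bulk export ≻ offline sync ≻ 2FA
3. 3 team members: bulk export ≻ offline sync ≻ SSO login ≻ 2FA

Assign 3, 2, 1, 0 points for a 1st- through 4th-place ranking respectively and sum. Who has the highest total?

offline sync: 15·1 + 8·1 + 3·2 = 29
2FA: 15·3 + 8·0 + 3·0 = 45
bulk export: 15·2 + 8·2 + 3·3 = 55
SSO login: 15·0 + 8·3 + 3·1 = 27
bulk export has the highest Borda score (55).

bulk export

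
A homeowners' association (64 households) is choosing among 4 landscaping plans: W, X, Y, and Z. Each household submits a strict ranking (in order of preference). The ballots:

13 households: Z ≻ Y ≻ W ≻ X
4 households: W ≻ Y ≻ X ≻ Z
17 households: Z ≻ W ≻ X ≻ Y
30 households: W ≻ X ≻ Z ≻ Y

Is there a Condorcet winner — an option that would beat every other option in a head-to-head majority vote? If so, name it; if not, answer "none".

W vs X: 64–0 for W.
W vs Y: 51–13 for W.
W vs Z: 34–30 for W.
W beats every other option head-to-head.

W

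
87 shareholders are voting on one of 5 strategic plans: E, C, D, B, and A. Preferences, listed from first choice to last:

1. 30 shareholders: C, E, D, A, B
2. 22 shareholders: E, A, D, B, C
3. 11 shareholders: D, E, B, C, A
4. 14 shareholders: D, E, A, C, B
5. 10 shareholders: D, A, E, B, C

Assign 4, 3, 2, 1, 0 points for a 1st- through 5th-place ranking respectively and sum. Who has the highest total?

E

E: 30·3 + 22·4 + 11·3 + 14·3 + 10·2 = 273
C: 30·4 + 22·0 + 11·1 + 14·1 + 10·0 = 145
D: 30·2 + 22·2 + 11·4 + 14·4 + 10·4 = 244
B: 30·0 + 22·1 + 11·2 + 14·0 + 10·1 = 54
A: 30·1 + 22·3 + 11·0 + 14·2 + 10·3 = 154
E has the highest Borda score (273).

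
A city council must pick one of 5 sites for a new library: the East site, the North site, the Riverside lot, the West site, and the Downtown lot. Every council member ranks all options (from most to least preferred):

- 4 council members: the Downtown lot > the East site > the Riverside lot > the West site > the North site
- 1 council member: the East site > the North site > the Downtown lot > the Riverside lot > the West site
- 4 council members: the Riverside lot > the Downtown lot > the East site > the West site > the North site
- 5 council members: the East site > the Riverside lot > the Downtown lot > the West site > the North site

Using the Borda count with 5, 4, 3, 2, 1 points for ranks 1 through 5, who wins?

the East site

the East site: 4·4 + 1·5 + 4·3 + 5·5 = 58
the North site: 4·1 + 1·4 + 4·1 + 5·1 = 17
the Riverside lot: 4·3 + 1·2 + 4·5 + 5·4 = 54
the West site: 4·2 + 1·1 + 4·2 + 5·2 = 27
the Downtown lot: 4·5 + 1·3 + 4·4 + 5·3 = 54
the East site has the highest Borda score (58).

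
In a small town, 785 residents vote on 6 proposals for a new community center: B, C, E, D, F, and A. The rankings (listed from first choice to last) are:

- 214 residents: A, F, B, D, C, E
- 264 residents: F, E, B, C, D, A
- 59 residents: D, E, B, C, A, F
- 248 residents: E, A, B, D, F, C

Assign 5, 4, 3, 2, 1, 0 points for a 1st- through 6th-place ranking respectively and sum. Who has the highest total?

B: 214·3 + 264·3 + 59·3 + 248·3 = 2355
C: 214·1 + 264·2 + 59·2 + 248·0 = 860
E: 214·0 + 264·4 + 59·4 + 248·5 = 2532
D: 214·2 + 264·1 + 59·5 + 248·2 = 1483
F: 214·4 + 264·5 + 59·0 + 248·1 = 2424
A: 214·5 + 264·0 + 59·1 + 248·4 = 2121
E has the highest Borda score (2532).

E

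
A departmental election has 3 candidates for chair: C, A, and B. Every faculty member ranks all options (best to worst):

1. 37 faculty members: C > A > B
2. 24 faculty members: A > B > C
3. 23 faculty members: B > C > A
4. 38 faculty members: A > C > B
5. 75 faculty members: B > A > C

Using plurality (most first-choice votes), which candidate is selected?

First-place votes: C 37, A 62, B 98.
B has the most first-place votes.

B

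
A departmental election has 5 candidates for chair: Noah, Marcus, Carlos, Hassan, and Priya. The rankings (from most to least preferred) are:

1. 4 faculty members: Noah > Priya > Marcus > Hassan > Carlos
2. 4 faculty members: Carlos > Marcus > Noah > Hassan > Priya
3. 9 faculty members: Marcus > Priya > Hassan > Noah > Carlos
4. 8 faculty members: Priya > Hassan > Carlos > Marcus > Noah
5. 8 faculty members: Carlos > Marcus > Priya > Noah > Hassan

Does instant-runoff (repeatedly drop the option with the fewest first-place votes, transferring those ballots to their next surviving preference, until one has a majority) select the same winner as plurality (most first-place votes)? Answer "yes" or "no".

Instant-runoff — R1 Noah 4, Marcus 9, Carlos 12, Hassan 0, Priya 8 (Hassan out); R2 Noah 4, Marcus 9, Carlos 12, Priya 8 (Noah out); R3 Marcus 9, Carlos 12, Priya 12 (Marcus out); R4 Carlos 12, Priya 21 (Priya winner). Winner: Priya.
Plurality — first-place votes: Noah 4, Marcus 9, Carlos 12, Hassan 0, Priya 8. Winner: Carlos.
The two methods disagree.

no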